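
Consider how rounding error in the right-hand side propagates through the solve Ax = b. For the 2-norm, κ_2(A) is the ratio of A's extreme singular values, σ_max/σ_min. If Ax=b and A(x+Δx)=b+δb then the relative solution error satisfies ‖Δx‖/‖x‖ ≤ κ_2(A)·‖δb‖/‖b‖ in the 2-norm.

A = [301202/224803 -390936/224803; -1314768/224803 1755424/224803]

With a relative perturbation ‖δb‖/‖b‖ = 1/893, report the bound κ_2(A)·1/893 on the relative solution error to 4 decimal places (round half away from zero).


0.3837

form AᵀA = [1082294788/30063289 -1443025584/30063289; -1443025584/30063289 1924059712/30063289] with trace 3006354500/30063289 and determinant 2560000/30063289
eigenvalues of AᵀA: λ = (tr ± √(tr²−4·det))/2 = 100, 25600/30063289
σ_max=√100=10, σ_min=√(25600/30063289)=(160/5483) → κ = 342.6875
perturbation bound = 342.6875·1/893 = 0.3837


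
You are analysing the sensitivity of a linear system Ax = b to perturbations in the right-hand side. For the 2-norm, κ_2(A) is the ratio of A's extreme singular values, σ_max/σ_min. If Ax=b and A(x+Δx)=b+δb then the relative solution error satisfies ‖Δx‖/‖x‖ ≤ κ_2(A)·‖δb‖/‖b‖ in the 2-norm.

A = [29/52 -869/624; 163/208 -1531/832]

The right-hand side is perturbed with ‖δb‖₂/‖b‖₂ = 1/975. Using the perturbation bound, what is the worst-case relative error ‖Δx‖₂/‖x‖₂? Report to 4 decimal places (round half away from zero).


M = AᵀA = [40025/43264 -1151875/519168; -1151875/519168 33178225/6230016]. tr(M)=230425/36864, det(M)=625/147456
eigenvalues of AᵀA: λ = (tr ± √(tr²−4·det))/2 = 25/4, 25/36864
κ_2(A) = √(λ_max/λ_min) = √((25/4) / (25/36864)) = 96.0000
bound on ‖Δx‖/‖x‖: κ·ε = 96.0000·1/975 = 0.0985

0.0985


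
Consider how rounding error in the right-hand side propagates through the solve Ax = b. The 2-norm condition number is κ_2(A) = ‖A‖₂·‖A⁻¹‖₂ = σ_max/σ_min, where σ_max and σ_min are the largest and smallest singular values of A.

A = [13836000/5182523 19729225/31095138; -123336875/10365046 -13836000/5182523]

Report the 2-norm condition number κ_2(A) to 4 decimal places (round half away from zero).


form AᵀA = [9504892515625/63910873636 534646100000/15977718409; 534646100000/15977718409 4331290050625/575197862724] with trace 26732695625/171088002 and determinant 244140625/1368704016
λ_max, λ_min = (26732695625/171088002 ± √178654032653256250000/7317776107088001)/2 = 625/4, 390625/342176004
σ_max=√(625/4)=(25/2), σ_min=√(390625/342176004)=(625/18498) → κ = 369.9600

369.9600


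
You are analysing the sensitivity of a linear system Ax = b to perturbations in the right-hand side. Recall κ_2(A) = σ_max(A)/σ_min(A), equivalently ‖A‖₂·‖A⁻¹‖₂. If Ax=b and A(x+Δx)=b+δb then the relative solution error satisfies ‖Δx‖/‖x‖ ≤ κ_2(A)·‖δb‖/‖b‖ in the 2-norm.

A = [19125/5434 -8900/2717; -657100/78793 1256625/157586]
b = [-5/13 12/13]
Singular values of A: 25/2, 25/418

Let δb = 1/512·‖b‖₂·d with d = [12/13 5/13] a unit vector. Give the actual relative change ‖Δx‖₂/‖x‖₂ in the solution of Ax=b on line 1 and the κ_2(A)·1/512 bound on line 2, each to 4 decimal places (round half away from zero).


largest singular value 25/2, smallest 25/418
κ = σ_max/σ_min = (25/2)/(25/418) = 209.0000
perturbation bound = 209.0000·1/512 = 0.4082
solve Ax = b  →  x = [-0.0579 0.0552]
2-norm of b is 1.0000; of x, 0.0800
re-solving with b+δb shifts x by Δx of norm 0.0327
relative error = 0.4082
so the bound is sharp here: realised error equals the bound

0.4082
0.4082


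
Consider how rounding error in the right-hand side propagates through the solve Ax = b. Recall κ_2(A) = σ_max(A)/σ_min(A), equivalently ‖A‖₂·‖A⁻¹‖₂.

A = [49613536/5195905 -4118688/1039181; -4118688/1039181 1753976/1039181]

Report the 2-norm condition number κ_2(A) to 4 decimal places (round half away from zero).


307.4500

AᵀA = [17074513168384/159748099225 -1422858431232/31949619845; -1422858431232/31949619845 118580015680/6389923969]; tr = 118574044736/945255025, det = 157351936/945255025
char-poly roots: 3136/25 and 50176/37810201
σ_max=√(3136/25)=(56/5), σ_min=√(50176/37810201)=(224/6149) → κ = 307.4500


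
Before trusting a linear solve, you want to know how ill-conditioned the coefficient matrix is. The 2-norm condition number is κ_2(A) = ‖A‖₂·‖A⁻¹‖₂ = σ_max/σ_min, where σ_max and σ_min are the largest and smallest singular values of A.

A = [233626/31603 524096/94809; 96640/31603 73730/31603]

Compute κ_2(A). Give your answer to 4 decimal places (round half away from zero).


291.7200

form AᵀA = [378227204/5909761 850995584/17729283; 850995584/17729283 1914802564/53187849] with trace 5318847400/53187849 and determinant 6250000/53187849
char-poly roots: 100 and 62500/53187849
κ_2(A) = √(λ_max/λ_min) = √(100 / (62500/53187849)) = 291.7200


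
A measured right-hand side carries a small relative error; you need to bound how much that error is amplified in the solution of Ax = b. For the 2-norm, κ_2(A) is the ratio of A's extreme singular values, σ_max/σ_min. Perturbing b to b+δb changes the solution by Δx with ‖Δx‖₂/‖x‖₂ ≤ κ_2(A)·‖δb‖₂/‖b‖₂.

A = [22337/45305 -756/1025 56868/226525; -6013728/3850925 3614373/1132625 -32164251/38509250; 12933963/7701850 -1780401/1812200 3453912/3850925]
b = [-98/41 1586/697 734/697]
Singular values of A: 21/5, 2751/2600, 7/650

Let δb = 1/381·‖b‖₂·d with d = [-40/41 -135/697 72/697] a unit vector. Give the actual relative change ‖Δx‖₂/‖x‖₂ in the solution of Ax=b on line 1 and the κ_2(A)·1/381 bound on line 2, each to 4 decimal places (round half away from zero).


largest singular value 21/5, smallest 7/650
condition number: (21/5) ÷ (7/650) = 390.0000
κ_2(A)·‖δb‖/‖b‖ = 1.0236
solve Ax = b  →  x = [-86.3128 1.5151 164.4427]
‖b‖₂ = 3.4641 and ‖x‖₂ = 185.7245
re-solving with b+δb shifts x by Δx of norm 0.8443
relative error = 0.0045
tightness: 0.0045 against a bound of 1.0236 (unrounded ratio ≈ 0.0044)

0.0045
1.0236


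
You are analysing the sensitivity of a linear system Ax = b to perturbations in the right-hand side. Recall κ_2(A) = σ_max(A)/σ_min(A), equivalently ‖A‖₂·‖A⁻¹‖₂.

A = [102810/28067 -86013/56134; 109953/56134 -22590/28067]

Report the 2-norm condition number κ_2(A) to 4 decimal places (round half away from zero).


M = AᵀA = [188128881/10903204 -19596600/2725801; -19596600/2725801 32662521/10903204]. tr(M)=653229/32258, det(M)=729/258064
char-poly roots: 81/4 and 9/64516
κ_2(A) = √(λ_max/λ_min) = √((81/4) / (9/64516)) = 381.0000

381.0000


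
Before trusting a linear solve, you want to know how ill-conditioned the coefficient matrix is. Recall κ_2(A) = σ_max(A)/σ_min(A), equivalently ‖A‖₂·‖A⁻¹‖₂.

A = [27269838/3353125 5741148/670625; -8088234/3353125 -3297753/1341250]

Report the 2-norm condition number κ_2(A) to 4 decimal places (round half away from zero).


231.2500

AᵀA = [1294501750056/17989515625 271834679781/3597903125; 271834679781/3597903125 228349274049/2878322500]; tr = 12944992689/85562500, det = 228886641/534765625
eigenvalues of AᵀA: λ = (tr ± √(tr²−4·det))/2 = 15129/100, 60516/21390625
κ_2(A) = √(λ_max/λ_min) = √((15129/100) / (60516/21390625)) = 231.2500


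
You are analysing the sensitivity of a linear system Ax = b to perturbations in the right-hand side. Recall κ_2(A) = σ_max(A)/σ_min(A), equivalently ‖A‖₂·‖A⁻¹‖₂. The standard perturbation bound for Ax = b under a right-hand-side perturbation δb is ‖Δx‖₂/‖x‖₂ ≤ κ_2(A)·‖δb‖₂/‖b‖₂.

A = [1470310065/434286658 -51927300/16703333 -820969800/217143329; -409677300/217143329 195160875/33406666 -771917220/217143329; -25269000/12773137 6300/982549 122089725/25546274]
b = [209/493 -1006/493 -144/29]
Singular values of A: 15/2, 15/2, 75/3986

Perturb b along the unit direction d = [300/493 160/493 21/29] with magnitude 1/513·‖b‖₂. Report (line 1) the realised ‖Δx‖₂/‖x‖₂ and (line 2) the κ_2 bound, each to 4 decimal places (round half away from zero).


from the listed singular values, σ₁ = 15/2, σ_n = 75/3986
κ_2(A) = (15/2) / (75/3986) = 398.6000
κ_2(A)·‖δb‖/‖b‖ = 0.7770
solve Ax = b  →  x = [-172.8778 -100.2761 -72.4658]
‖b‖ = 5.3852, ‖x‖ = 212.5872
with δb = [0.0064 0.0034 0.0076], A·Δx = δb → ‖Δx‖ = 0.5579
realised ‖Δx‖/‖x‖ = 0.0026
so the bound overstates the realised error by a factor of ≈ 296.0734 (computed from the unrounded values)

0.0026
0.7770


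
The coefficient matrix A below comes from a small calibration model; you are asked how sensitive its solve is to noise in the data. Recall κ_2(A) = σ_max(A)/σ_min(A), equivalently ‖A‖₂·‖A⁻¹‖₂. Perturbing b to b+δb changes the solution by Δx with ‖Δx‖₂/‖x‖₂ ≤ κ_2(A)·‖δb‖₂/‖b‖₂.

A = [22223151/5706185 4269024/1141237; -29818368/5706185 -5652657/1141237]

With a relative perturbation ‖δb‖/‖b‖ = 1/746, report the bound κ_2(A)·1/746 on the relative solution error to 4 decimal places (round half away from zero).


0.4220

AᵀA = [55320140422089/1302421890169 52684834315680/1302421890169; 52684834315680/1302421890169 50177097072225/1302421890169]; tr = 125442612954/1548658609, det = 102515625/1548658609
solving λ² − 125442612954/1548658609·λ + 102515625/1548658609 = 0 gives λ = 81, 1265625/1548658609
κ_2(A) = √(λ_max/λ_min) = √(81 / (1265625/1548658609)) = 314.8240
κ_2(A)·‖δb‖/‖b‖ = 0.4220


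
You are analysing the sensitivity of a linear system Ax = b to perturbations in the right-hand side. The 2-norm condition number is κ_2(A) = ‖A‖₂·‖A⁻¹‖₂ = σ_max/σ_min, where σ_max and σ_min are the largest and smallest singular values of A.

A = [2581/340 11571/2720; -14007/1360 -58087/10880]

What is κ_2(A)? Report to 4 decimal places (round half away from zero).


64.0000

form AᵀA = [12111241/73984 51658425/591872; 51658425/591872 220652329/4734976] with trace 3445577/16384 and determinant 707281/65536
char-poly roots: 841/4 and 841/16384
σ_max=√(841/4)=(29/2), σ_min=√(841/16384)=(29/128) → κ = 64.0000


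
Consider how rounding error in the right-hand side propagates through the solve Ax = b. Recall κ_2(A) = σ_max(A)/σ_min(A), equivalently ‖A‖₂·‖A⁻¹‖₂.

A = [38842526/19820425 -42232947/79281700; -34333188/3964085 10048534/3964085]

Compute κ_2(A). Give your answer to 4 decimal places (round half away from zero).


M = AᵀA = [18428278870996/233699730625 -10749629695581/467399461250; -10749629695581/467399461250 25087945289689/3739195690000]. tr(M)=511904651561/5982713104, det(M)=46854025/373919569
char-poly roots: 1369/16 and 547600/373919569
κ = σ_max/σ_min = (37/4)/(740/19337) = 241.7125

241.7125


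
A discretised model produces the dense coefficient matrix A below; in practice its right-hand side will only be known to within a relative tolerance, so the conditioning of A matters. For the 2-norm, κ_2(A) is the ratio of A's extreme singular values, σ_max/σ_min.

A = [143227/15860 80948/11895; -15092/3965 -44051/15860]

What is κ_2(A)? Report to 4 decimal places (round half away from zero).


183.0000

M = AᵀA = [142948337/1488400 20101172/279075; 20101172/279075 723702217/13395600]. tr(M)=40204745/267912, det(M)=5764801/8573184
char-poly roots: 2401/16 and 2401/535824
κ = σ_max/σ_min = (49/4)/(49/732) = 183.0000


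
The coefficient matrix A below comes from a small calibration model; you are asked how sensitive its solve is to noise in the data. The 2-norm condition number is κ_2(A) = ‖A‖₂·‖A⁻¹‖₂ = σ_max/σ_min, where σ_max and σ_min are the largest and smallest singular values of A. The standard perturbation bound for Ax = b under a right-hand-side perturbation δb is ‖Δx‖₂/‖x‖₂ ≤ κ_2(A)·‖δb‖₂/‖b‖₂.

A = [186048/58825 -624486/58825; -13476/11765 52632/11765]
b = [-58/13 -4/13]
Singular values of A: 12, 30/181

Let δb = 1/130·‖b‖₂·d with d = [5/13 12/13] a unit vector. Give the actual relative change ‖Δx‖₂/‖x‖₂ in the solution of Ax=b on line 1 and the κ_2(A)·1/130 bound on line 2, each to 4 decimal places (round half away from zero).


σ_max = 12, σ_min = 30/181
κ_2(A) = 12 / (30/181) = 72.4000
κ_2(A)·‖δb‖/‖b‖ = 0.5569
solve Ax = b  →  x = [-11.6773 -3.0587]
2-norm of b is 4.4721; of x, 12.0713
Δx = A⁻¹·δb where δb = 1/130·4.4721·d; ‖Δx‖ = 0.2076
dividing the unrounded norms, ‖Δx‖/‖x‖ = 0.0172
so the bound overstates the realised error by a factor of ≈ 32.3906 (computed from the unrounded values)

0.0172
0.5569


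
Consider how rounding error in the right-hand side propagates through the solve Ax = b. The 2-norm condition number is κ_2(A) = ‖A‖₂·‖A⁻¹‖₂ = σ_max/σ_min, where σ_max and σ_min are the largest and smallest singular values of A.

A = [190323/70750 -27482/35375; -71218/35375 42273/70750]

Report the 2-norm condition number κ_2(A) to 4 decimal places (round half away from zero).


283.0000

form AᵀA = [2260434337/200222500 -164821104/50055625; -164821104/50055625 192321913/200222500] with trace 1962205/160178 and determinant 2401/1281424
char-poly roots: 49/4 and 49/320356
σ_max=√(49/4)=(7/2), σ_min=√(49/320356)=(7/566) → κ = 283.0000


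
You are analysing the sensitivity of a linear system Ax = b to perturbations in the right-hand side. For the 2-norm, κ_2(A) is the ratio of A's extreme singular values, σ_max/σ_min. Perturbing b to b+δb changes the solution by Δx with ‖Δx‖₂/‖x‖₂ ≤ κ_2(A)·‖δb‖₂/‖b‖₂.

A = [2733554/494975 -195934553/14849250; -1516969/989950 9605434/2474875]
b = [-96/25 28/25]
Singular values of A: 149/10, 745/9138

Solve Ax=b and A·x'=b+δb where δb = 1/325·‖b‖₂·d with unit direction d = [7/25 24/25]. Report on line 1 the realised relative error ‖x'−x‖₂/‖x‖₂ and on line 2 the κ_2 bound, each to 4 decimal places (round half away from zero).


from the listed singular values, σ₁ = 149/10, σ_n = 745/9138
κ_2(A) = (149/10) / (745/9138) = 182.7600
perturbation bound = 182.7600·1/325 = 0.5623
solve Ax = b  →  x = [-0.1033 0.2478]
2-norm of b is 4.0000; of x, 0.2685
Δx = A⁻¹·δb where δb = 1/325·4.0000·d; ‖Δx‖ = 0.1510
realised ‖Δx‖/‖x‖ = 0.5623
realised/bound = 1 exactly: the bound is attained for this b and d

0.5623
0.5623


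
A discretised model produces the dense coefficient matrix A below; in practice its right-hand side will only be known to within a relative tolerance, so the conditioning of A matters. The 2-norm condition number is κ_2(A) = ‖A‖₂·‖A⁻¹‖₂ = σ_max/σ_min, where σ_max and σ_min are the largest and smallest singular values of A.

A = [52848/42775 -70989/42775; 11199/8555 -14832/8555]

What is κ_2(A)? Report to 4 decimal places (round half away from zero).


295.0000

AᵀA = [7049169/2175625 -9398592/2175625; -9398592/2175625 12531681/2175625]; tr = 783234/87025, det = 81/87025
eigenvalues of AᵀA: λ = (tr ± √(tr²−4·det))/2 = 9, 9/87025
κ_2(A) = √(λ_max/λ_min) = √(9 / (9/87025)) = 295.0000


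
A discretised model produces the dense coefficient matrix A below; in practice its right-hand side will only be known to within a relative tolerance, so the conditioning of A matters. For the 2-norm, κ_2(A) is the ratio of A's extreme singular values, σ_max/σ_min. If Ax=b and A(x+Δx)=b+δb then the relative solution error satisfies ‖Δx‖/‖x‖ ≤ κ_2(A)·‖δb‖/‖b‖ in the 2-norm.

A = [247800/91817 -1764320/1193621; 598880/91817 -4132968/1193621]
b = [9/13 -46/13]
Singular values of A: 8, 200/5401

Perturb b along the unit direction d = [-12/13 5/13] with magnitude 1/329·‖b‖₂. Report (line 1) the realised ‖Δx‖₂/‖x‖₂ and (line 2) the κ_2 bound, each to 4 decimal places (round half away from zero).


σ_max = 8, σ_min = 200/5401
κ_2(A) = 8 / (200/5401) = 216.0400
κ_2(A)·‖δb‖/‖b‖ = 0.6567
solve Ax = b  →  x = [-25.7474 -47.4794]
2-norm of b is 3.6056; of x, 54.0113
with δb = [-0.0101 0.0042], A·Δx = δb → ‖Δx‖ = 0.2960
realised ‖Δx‖/‖x‖ = 0.0055
tightness: 0.0055 against a bound of 0.6567 (unrounded ratio ≈ 0.0083)

0.0055
0.6567


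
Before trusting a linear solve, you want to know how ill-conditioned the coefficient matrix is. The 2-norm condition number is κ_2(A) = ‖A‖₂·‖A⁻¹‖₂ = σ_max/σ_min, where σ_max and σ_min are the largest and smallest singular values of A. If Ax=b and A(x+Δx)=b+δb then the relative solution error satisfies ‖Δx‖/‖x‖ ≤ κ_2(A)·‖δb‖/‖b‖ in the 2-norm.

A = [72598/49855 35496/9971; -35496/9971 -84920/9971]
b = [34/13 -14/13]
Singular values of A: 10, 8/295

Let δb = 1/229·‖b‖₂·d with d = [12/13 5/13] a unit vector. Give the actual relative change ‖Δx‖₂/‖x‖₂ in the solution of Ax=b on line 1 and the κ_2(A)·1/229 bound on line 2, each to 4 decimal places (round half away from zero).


0.0062
1.6103

from the listed singular values, σ₁ = 10, σ_n = 8/295
κ = σ_max/σ_min = 10/(8/295) = 368.7500
perturbation bound = 368.7500·1/229 = 1.6103
solve Ax = b  →  x = [-68.0000 28.5500]
‖b‖ = 2.8284, ‖x‖ = 73.7503
with δb = [0.0114 0.0048], A·Δx = δb → ‖Δx‖ = 0.4555
dividing the unrounded norms, ‖Δx‖/‖x‖ = 0.0062
realised/bound (from unrounded values) ≈ 0.0038


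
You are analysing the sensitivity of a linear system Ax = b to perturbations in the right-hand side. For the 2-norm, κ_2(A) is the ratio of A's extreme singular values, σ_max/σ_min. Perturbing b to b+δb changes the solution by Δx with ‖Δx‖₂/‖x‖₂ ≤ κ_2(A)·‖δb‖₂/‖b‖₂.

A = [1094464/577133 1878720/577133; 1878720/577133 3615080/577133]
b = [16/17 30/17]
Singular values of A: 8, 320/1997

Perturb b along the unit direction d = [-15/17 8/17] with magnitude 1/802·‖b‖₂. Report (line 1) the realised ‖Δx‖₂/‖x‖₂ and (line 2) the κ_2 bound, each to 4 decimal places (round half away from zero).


from the listed singular values, σ₁ = 8, σ_n = 320/1997
κ_2(A) = 8 / (320/1997) = 49.9250
κ_2(A)·‖δb‖/‖b‖ = 0.0623
solve Ax = b  →  x = [0.1176 0.2206]
‖b‖ = 2.0000, ‖x‖ = 0.2500
Δx = A⁻¹·δb where δb = 1/802·2.0000·d; ‖Δx‖ = 0.0156
realised ‖Δx‖/‖x‖ = 0.0623
so the bound is sharp here: realised error equals the bound

0.0623
0.0623


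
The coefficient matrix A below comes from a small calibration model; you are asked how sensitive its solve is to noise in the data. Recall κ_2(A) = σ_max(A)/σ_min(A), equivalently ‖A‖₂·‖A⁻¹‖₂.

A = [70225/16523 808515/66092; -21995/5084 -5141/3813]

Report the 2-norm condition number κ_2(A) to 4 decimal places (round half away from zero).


3.7200

form AᵀA = [95576225/2598544 28174270/487227; 28174270/487227 3542376529/23386896] with trace 13025333/69192 and determinant 4931550625/2214144
λ_max, λ_min = (13025333/69192 ± √7937894900329/299220804)/2 = 2809/16, 1755625/138384
σ_max=√(2809/16)=(53/4), σ_min=√(1755625/138384)=(1325/372) → κ = 3.7200


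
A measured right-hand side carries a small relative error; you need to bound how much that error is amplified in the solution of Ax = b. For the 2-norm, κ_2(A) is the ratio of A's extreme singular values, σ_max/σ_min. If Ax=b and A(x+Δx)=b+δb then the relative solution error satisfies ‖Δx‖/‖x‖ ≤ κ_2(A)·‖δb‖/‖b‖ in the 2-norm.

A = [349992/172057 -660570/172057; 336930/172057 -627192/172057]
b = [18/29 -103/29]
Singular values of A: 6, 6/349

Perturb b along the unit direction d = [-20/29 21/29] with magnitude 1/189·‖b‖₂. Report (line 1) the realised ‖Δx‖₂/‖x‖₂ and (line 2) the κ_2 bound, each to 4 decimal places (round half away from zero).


0.0064
1.8466

from the listed singular values, σ₁ = 6, σ_n = 6/349
condition number: 6 ÷ (6/349) = 349.0000
perturbation bound = 349.0000·1/189 = 1.8466
solve Ax = b  →  x = [-154.1275 -81.8235]
‖b‖ = 3.6056, ‖x‖ = 174.5003
δb = ε·‖b‖·d = [-0.0132 0.0138]; solving A·Δx = δb gives ‖Δx‖ = 1.1096
dividing the unrounded norms, ‖Δx‖/‖x‖ = 0.0064
so the bound overstates the realised error by a factor of ≈ 290.3861 (computed from the unrounded values)


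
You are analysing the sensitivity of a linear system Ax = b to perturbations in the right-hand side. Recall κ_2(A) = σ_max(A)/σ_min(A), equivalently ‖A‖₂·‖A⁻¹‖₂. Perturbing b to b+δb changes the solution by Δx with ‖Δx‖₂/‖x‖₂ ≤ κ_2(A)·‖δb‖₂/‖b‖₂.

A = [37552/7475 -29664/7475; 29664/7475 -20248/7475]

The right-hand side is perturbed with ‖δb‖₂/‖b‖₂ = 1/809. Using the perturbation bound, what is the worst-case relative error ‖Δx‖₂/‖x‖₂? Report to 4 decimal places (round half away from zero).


0.0370

form AᵀA = [91604224/2235025 -68583168/2235025; -68583168/2235025 51597376/2235025] with trace 5728064/89401 and determinant 409600/89401
solving λ² − 5728064/89401·λ + 409600/89401 = 0 gives λ = 64, 6400/89401
σ_max=√64=8, σ_min=√(6400/89401)=(80/299) → κ = 29.9000
worst-case relative error ≤ 29.9000 × 1/809 = 0.0370


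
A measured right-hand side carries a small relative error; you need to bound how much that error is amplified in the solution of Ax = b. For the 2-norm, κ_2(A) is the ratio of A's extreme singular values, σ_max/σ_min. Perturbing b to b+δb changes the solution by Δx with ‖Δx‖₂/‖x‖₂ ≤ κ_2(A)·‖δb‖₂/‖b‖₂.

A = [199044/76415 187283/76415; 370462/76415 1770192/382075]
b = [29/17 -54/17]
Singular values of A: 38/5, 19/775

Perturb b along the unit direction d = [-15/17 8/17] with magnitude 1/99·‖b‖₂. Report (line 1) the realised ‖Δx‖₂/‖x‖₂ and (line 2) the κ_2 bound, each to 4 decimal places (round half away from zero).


0.0121
3.1313

from the listed singular values, σ₁ = 38/5, σ_n = 19/775
κ = σ_max/σ_min = (38/5)/(19/775) = 310.0000
worst-case relative error ≤ 310.0000 × 1/99 = 3.1313
solve Ax = b  →  x = [84.2015 -88.7931]
‖b‖ = 3.6056, ‖x‖ = 122.3687
Δx = A⁻¹·δb where δb = 1/99·3.6056·d; ‖Δx‖ = 1.4855
dividing the unrounded norms, ‖Δx‖/‖x‖ = 0.0121
realised/bound (from unrounded values) ≈ 0.0039


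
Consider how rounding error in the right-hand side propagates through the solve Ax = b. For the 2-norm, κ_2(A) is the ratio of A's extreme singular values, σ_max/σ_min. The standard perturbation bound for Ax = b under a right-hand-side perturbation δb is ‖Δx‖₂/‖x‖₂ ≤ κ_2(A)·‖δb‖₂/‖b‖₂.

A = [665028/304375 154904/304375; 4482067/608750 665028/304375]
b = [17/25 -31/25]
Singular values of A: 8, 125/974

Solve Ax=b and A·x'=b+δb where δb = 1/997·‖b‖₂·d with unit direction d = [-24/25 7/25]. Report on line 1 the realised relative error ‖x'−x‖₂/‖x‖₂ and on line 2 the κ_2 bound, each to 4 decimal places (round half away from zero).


σ_max = 8, σ_min = 125/974
condition number: 8 ÷ (125/974) = 62.3360
worst-case relative error ≤ 62.3360 × 1/997 = 0.0625
solve Ax = b  →  x = [2.0618 -7.5153]
‖b‖₂ = 1.4142 and ‖x‖₂ = 7.7930
with δb = [-0.0014 0.0004], A·Δx = δb → ‖Δx‖ = 0.0111
dividing the unrounded norms, ‖Δx‖/‖x‖ = 0.0014
realised/bound (from unrounded values) ≈ 0.0227

0.0014
0.0625


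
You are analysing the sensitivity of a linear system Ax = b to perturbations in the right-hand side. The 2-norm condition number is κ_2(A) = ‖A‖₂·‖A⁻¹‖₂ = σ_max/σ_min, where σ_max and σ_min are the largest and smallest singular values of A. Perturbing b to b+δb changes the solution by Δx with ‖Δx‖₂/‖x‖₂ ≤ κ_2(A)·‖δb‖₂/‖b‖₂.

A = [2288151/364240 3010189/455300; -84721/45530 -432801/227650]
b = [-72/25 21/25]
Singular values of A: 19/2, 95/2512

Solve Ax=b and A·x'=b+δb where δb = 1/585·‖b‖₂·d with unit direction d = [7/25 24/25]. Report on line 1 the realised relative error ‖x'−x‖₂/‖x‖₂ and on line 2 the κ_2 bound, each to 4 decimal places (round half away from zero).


0.4294
0.4294

σ_max = 19/2, σ_min = 95/2512
condition number: (19/2) ÷ (95/2512) = 251.2000
bound on ‖Δx‖/‖x‖: κ·ε = 251.2000·1/585 = 0.4294
solve Ax = b  →  x = [-0.2178 -0.2287]
‖b‖₂ = 3.0000 and ‖x‖₂ = 0.3158
Δx = A⁻¹·δb where δb = 1/585·3.0000·d; ‖Δx‖ = 0.1356
relative error = 0.4294
realised/bound = 1 exactly: the bound is attained for this b and d


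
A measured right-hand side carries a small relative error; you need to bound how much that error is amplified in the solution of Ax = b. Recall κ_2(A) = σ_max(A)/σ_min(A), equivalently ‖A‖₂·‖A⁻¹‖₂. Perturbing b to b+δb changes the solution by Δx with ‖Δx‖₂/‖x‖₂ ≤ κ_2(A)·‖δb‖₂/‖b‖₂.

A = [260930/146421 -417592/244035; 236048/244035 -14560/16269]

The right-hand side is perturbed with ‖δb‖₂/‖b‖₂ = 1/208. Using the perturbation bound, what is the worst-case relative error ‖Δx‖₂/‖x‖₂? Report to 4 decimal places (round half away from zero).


M = AᵀA = [7624842724/1854594225 -96812464/24727923; -96812464/24727923 768448576/206066025]. tr(M)=17289988/2205225, det(M)=200704/55130625
solving λ² − 17289988/2205225·λ + 200704/55130625 = 0 gives λ = 196/25, 1024/2205225
so κ_2 = √((196/25) / (1024/2205225)) = 129.9375
worst-case relative error ≤ 129.9375 × 1/208 = 0.6247

0.6247


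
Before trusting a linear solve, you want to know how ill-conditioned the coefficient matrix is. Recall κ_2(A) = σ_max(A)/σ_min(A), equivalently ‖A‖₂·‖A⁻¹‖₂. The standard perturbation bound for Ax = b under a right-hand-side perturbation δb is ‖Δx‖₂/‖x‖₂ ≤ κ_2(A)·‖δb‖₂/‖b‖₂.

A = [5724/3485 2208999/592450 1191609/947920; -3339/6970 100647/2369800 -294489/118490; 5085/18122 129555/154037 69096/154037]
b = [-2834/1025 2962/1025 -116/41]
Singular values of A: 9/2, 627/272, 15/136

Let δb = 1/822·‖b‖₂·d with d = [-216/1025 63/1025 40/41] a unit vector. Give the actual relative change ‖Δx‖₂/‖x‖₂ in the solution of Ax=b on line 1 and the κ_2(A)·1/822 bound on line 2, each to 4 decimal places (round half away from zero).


from the listed singular values, σ₁ = 9/2, σ_n = 15/136
condition number: (9/2) ÷ (15/136) = 40.8000
perturbation bound = 40.8000·1/822 = 0.0496
solve Ax = b  →  x = [16.3966 -6.4695 -4.4337]
‖b‖ = 4.8990, ‖x‖ = 18.1758
Δx = A⁻¹·δb where δb = 1/822·4.8990·d; ‖Δx‖ = 0.0540
realised ‖Δx‖/‖x‖ = 0.0030
realised/bound (from unrounded values) ≈ 0.0599

0.0030
0.0496


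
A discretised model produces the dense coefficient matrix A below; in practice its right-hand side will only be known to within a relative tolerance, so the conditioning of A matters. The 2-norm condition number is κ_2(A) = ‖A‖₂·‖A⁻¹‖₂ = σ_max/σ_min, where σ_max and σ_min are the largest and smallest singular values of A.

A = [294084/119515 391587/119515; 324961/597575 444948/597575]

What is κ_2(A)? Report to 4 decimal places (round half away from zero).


M = AᵀA = [1349039041/212430625 1798677888/212430625; 1798677888/212430625 2398267809/212430625]. tr(M)=149892274/8497225, det(M)=21609/8497225
char-poly roots: 441/25 and 49/339889
κ_2(A) = √(λ_max/λ_min) = √((441/25) / (49/339889)) = 349.8000

349.8000


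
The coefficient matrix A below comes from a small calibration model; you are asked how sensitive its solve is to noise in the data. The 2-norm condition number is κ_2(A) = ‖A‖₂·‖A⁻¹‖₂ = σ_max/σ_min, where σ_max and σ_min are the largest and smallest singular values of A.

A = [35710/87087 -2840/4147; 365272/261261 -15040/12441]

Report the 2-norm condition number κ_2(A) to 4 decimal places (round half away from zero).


8.6625

M = AᵀA = [857399236/403889409 -37907920/19232829; -37907920/19232829 1768000/915849]. tr(M)=1946596/480249, det(M)=102400/480249
solving λ² − 1946596/480249·λ + 102400/480249 = 0 gives λ = 4, 25600/480249
κ = σ_max/σ_min = 2/(160/693) = 8.6625


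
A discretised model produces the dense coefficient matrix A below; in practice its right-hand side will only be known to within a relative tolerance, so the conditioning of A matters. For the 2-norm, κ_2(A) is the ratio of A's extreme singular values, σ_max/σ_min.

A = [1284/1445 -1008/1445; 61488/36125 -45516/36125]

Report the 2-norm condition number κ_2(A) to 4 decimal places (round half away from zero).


M = AᵀA = [16647696/4515625 -12483072/4515625; -12483072/4515625 9365904/4515625]. tr(M)=1040544/180625, det(M)=20736/4515625
char-poly roots: 144/25 and 144/180625
so κ_2 = √((144/25) / (144/180625)) = 85.0000

85.0000


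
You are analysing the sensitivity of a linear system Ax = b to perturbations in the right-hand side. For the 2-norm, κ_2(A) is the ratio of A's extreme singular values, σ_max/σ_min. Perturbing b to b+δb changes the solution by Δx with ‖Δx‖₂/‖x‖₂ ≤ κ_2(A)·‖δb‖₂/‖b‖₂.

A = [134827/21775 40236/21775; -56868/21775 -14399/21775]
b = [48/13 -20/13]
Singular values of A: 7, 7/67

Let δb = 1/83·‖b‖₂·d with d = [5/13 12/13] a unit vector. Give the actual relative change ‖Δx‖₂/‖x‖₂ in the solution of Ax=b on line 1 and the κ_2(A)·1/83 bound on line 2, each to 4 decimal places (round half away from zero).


0.8072
0.8072

from the listed singular values, σ₁ = 7, σ_n = 7/67
condition number: 7 ÷ (7/67) = 67.0000
κ_2(A)·‖δb‖/‖b‖ = 0.8072
solve Ax = b  →  x = [0.5486 0.1600]
2-norm of b is 4.0000; of x, 0.5714
with δb = [0.0185 0.0445], A·Δx = δb → ‖Δx‖ = 0.4613
dividing the unrounded norms, ‖Δx‖/‖x‖ = 0.8072
tightness: 0.8072 against a bound of 0.8072; the bound is attained (ratio 1)


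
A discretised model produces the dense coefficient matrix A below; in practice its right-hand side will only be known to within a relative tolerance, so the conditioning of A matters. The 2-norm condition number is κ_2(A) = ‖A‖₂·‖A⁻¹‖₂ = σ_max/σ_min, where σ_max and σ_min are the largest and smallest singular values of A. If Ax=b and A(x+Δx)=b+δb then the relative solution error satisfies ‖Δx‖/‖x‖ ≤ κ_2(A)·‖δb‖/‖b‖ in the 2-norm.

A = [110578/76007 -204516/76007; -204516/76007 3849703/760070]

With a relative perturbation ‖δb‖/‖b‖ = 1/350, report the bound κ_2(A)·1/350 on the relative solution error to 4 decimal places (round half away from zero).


0.9393

form AᵀA = [187039060/19989841 -1753417926/99949205; -1753417926/99949205 65753953681/1998984100] with trace 292241729/6916900 and determinant 28561/1729225
char-poly roots: 169/4 and 676/1729225
κ_2(A) = √(λ_max/λ_min) = √((169/4) / (676/1729225)) = 328.7500
bound on ‖Δx‖/‖x‖: κ·ε = 328.7500·1/350 = 0.9393


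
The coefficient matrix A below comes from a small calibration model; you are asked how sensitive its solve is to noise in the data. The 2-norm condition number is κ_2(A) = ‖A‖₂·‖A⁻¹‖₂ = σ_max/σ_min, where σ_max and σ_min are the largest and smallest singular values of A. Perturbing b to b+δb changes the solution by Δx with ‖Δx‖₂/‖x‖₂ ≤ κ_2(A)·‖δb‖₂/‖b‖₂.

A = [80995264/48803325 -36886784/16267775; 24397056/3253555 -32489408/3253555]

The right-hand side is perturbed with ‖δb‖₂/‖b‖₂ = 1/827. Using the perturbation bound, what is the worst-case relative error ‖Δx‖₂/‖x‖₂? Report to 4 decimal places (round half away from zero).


0.4606

AᵀA = [83571629756416/1416873605625 -37142235447296/472291201875; -37142235447296/472291201875 16507837976576/157430400625]; tr = 9285686861824/56674944225, det = 419430400/2266997769
eigenvalues of AᵀA: λ = (tr ± √(tr²−4·det))/2 = 4096/25, 2560000/2266997769
κ_2(A) = √(λ_max/λ_min) = √((4096/25) / (2560000/2266997769)) = 380.9040
worst-case relative error ≤ 380.9040 × 1/827 = 0.4606


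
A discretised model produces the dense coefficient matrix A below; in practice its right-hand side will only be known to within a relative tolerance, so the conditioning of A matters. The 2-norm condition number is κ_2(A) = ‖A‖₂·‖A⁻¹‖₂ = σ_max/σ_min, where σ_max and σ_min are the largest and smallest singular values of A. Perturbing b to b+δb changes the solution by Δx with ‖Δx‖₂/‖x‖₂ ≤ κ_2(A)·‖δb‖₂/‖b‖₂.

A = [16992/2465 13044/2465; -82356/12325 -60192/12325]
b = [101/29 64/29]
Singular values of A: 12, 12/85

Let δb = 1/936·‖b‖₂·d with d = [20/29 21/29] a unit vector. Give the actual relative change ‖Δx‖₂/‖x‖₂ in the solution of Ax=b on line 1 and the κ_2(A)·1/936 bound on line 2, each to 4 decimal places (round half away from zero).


0.0011
0.0908

from the listed singular values, σ₁ = 12, σ_n = 12/85
κ_2(A) = 12 / (12/85) = 85.0000
bound on ‖Δx‖/‖x‖: κ·ε = 85.0000·1/936 = 0.0908
solve Ax = b  →  x = [-16.9333 22.7167]
2-norm of b is 4.1231; of x, 28.3335
with δb = [0.0030 0.0032], A·Δx = δb → ‖Δx‖ = 0.0312
realised ‖Δx‖/‖x‖ = 0.0011
tightness: 0.0011 against a bound of 0.0908 (unrounded ratio ≈ 0.0121)


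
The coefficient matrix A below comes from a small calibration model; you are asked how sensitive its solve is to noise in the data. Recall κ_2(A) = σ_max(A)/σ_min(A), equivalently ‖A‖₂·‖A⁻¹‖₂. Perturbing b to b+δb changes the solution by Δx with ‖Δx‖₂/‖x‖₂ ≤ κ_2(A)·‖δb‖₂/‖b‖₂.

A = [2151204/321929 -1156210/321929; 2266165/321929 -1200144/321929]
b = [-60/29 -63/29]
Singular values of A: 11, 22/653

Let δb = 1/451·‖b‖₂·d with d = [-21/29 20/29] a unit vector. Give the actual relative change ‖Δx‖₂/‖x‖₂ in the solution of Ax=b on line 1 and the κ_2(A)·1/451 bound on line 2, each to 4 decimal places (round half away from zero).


0.7239
0.7239

from the listed singular values, σ₁ = 11, σ_n = 22/653
κ = σ_max/σ_min = 11/(22/653) = 326.5000
perturbation bound = 326.5000·1/451 = 0.7239
solve Ax = b  →  x = [-0.2406 0.1283]
‖b‖₂ = 3.0000 and ‖x‖₂ = 0.2727
Δx = A⁻¹·δb where δb = 1/451·3.0000·d; ‖Δx‖ = 0.1974
dividing the unrounded norms, ‖Δx‖/‖x‖ = 0.7239
tightness: 0.7239 against a bound of 0.7239; the bound is attained (ratio 1)


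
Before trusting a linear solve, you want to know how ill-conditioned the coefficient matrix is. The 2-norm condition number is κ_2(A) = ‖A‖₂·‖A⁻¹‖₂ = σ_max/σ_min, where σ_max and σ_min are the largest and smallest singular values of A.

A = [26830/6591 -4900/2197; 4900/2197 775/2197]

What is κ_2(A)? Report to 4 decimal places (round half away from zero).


3.9000

AᵀA = [5538100/257049 -710500/85683; -710500/85683 145625/28561]; tr = 40525/1521, det = 62500/1521
λ_max, λ_min = (40525/1521 ± √1262025625/2313441)/2 = 25, 2500/1521
so κ_2 = √(25 / (2500/1521)) = 3.9000


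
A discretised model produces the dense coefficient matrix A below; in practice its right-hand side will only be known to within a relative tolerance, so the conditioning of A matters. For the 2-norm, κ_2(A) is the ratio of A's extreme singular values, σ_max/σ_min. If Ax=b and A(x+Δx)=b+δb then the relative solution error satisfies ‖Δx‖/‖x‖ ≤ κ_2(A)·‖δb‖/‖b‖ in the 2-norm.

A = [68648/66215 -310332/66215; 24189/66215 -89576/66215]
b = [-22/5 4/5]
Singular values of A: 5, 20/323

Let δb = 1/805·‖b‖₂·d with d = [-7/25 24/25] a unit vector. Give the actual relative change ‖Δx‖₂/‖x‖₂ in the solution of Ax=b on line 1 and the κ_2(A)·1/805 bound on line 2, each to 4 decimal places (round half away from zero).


largest singular value 5, smallest 20/323
condition number: 5 ÷ (20/323) = 80.7500
bound on ‖Δx‖/‖x‖: κ·ε = 80.7500·1/805 = 0.1003
solve Ax = b  →  x = [31.3366 7.8707]
‖b‖₂ = 4.4721 and ‖x‖₂ = 32.3099
δb = ε·‖b‖·d = [-0.0016 0.0053]; solving A·Δx = δb gives ‖Δx‖ = 0.0897
dividing the unrounded norms, ‖Δx‖/‖x‖ = 0.0028
so the bound overstates the realised error by a factor of ≈ 36.1236 (computed from the unrounded values)

0.0028
0.1003


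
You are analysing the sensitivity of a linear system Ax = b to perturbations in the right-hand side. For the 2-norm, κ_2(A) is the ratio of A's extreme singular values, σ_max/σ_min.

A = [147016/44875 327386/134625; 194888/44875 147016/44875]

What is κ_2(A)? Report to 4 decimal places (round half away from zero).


269.2500

AᵀA = [2383801472/80550625 5363437712/241651875; 5363437712/241651875 12068197252/724955625]; tr = 268179284/5799645, det = 21381376/724955625
λ_max, λ_min = (268179284/5799645 ± √1797904005656487184/840897053150625)/2 = 1156/25, 18496/28998225
σ_max=√(1156/25)=(34/5), σ_min=√(18496/28998225)=(136/5385) → κ = 269.2500


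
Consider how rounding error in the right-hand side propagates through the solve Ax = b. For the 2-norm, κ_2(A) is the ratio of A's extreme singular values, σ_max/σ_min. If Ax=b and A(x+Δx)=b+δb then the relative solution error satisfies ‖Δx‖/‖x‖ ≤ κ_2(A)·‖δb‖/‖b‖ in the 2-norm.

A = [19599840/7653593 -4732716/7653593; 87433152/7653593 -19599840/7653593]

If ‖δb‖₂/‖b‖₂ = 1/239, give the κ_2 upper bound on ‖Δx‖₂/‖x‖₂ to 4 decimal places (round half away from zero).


1.1906

form AᵀA = [4776150979584/34846808929 -1074620027520/34846808929; -1074620027520/34846808929 241851474576/34846808929] with trace 2985129360/20729809 and determinant 5308416/20729809
λ_max, λ_min = (2985129360/20729809 ± √8910557126134919424/429724981176481)/2 = 144, 36864/20729809
so κ_2 = √(144 / (36864/20729809)) = 284.5625
bound on ‖Δx‖/‖x‖: κ·ε = 284.5625·1/239 = 1.1906


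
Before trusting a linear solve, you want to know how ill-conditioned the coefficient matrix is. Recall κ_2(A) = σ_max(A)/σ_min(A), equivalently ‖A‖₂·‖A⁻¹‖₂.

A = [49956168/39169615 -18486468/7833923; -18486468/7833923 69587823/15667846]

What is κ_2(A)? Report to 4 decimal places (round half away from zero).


AᵀA = [38198464356816/5308853769025 -14323860757206/1061770753805; -14323860757206/1061770753805 21486031509825/849416603044]; tr = 2387351713401/73478944900, det = 168896016/18369736225
char-poly roots: 3249/100 and 207936/734789449
σ_max=√(3249/100)=(57/10), σ_min=√(207936/734789449)=(456/27107) → κ = 338.8375

338.8375


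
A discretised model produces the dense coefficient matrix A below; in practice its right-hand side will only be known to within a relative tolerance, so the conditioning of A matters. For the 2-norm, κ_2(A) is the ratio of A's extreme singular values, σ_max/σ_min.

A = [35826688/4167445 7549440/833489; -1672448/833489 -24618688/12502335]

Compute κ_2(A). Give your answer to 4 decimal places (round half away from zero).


131.4375

M = AᵀA = [805162778624/10331706025 507190820864/6199023615; 507190820864/6199023615 7989137281024/92985354225]. tr(M)=3623211008/22113045, det(M)=4294967296/2764130625
solving λ² − 3623211008/22113045·λ + 4294967296/2764130625 = 0 gives λ = 4096/25, 1048576/110565225
σ_max=√(4096/25)=(64/5), σ_min=√(1048576/110565225)=(1024/10515) → κ = 131.4375


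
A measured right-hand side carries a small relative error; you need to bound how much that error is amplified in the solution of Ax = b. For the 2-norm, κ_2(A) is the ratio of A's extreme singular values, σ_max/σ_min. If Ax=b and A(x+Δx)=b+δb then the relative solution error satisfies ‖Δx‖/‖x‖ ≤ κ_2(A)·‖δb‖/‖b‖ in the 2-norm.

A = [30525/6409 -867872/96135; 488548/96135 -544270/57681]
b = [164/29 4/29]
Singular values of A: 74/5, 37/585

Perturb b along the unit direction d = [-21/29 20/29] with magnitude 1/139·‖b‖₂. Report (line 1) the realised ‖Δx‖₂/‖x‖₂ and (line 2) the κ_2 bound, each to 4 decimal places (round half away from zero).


0.0102
1.6835

largest singular value 74/5, smallest 37/585
condition number: (74/5) ÷ (37/585) = 234.0000
bound on ‖Δx‖/‖x‖: κ·ε = 234.0000·1/139 = 1.6835
solve Ax = b  →  x = [-55.6757 -30.0000]
‖b‖ = 5.6569, ‖x‖ = 63.2438
Δx = A⁻¹·δb where δb = 1/139·5.6569·d; ‖Δx‖ = 0.6434
realised ‖Δx‖/‖x‖ = 0.0102
realised/bound (from unrounded values) ≈ 0.0060
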